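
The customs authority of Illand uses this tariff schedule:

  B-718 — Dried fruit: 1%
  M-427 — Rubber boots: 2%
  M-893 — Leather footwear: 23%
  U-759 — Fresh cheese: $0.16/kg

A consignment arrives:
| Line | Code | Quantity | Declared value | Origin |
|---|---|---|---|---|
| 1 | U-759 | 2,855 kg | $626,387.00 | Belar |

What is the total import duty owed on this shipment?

Line 1 (U-759, Belar, 2,855 kg, $626,387.00):
Base rate for U-759 is $0.16/kg.
Duty = 2,855 × $0.16 = $456.80.

$456.80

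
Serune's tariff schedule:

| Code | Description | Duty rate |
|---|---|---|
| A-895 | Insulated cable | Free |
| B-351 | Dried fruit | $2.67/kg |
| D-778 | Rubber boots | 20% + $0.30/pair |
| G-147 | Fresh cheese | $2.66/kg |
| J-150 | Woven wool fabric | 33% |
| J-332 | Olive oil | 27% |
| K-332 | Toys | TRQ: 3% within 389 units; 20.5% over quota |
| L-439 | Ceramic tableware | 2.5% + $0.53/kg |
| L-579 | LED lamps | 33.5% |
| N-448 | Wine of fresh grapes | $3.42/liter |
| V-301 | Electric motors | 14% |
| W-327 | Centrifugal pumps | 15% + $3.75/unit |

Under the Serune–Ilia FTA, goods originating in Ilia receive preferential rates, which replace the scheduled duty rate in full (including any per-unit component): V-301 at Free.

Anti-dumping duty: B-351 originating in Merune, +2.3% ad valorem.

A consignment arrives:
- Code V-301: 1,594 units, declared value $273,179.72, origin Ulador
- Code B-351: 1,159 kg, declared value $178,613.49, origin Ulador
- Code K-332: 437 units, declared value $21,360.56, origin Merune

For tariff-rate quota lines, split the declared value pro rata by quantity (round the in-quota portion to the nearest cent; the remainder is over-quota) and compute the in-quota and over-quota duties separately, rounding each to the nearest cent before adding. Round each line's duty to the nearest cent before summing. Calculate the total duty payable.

$42,391.10

Line 1 (V-301, Ulador, 1,594 units, $273,179.72):
Base rate for V-301 is 14%.
V-301 has an FTA preferential rate, but origin Ulador is not Ilia; base rate stands.
Duty = $273,179.72 × 14% = $38,245.16.
Line 2 (B-351, Ulador, 1,159 kg, $178,613.49):
Base rate for B-351 is $2.67/kg.
The additional-duty order on B-351 targets Merune, not Ulador; it does not apply.
Duty = 1,159 × $2.67 = $3,094.53.
Line 3 (K-332, Merune, 437 units, $21,360.56):
Code K-332 is under a tariff-rate quota (threshold 389 units). In-quota: 389 units at 3%; over-quota: 48 units at 20.5%.
Pro-rata value split: in-quota = $21,360.56 × 389/437 = $19,014.32; over-quota = $21,360.56 − $19,014.32 = $2,346.24.
In-quota duty = $19,014.32 × 3% = $570.43. Over-quota duty = $2,346.24 × 20.5% = $480.98.
Line duty = $570.43 + $480.98 = $1,051.41.
Total = $38,245.16 + $3,094.53 + $1,051.41 = $42,391.10.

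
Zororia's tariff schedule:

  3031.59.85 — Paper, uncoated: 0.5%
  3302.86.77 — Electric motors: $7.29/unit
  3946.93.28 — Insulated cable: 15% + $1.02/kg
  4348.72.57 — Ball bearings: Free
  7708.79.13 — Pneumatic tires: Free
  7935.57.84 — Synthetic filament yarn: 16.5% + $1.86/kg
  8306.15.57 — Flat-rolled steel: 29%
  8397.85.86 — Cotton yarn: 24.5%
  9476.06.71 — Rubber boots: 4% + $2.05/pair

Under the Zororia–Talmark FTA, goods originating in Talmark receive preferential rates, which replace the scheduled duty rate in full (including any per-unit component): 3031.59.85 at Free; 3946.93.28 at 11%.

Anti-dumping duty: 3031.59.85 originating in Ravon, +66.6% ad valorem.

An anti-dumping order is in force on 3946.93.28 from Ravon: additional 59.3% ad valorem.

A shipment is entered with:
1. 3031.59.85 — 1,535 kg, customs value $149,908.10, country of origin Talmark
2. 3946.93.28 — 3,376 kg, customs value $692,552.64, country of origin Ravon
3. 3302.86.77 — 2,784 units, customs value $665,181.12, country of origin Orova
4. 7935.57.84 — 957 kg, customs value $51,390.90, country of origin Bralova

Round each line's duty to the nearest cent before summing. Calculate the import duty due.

Line 1 (3031.59.85, Talmark, 1,535 kg, $149,908.10):
Base rate for 3031.59.85 is 0.5%.
Origin Talmark qualifies under the Zororia–Talmark agreement and 3031.59.85 is covered: preferential rate Free applies instead.
The additional-duty order on 3031.59.85 targets Ravon, not Talmark; it does not apply.
Duty = $149,908.10 × 0% = $0.00.
Line 2 (3946.93.28, Ravon, 3,376 kg, $692,552.64):
Base rate for 3946.93.28 is 15% + $1.02/kg.
3946.93.28 has an FTA preferential rate, but origin Ravon is not Talmark; base rate stands.
Additional duty on 3946.93.28 from Ravon: +59.3%. Applied ad valorem rate: 15% + 59.3% = 74.3%.
Duty = $692,552.64 × 74.3% + 3,376 × $1.02 = $518,010.13.
Line 3 (3302.86.77, Orova, 2,784 units, $665,181.12):
Base rate for 3302.86.77 is $7.29/unit.
Duty = 2,784 × $7.29 = $20,295.36.
Line 4 (7935.57.84, Bralova, 957 kg, $51,390.90):
Base rate for 7935.57.84 is 16.5% + $1.86/kg.
Duty = $51,390.90 × 16.5% + 957 × $1.86 = $10,259.52.
Total = $0.00 + $518,010.13 + $20,295.36 + $10,259.52 = $548,565.01.

$548,565.01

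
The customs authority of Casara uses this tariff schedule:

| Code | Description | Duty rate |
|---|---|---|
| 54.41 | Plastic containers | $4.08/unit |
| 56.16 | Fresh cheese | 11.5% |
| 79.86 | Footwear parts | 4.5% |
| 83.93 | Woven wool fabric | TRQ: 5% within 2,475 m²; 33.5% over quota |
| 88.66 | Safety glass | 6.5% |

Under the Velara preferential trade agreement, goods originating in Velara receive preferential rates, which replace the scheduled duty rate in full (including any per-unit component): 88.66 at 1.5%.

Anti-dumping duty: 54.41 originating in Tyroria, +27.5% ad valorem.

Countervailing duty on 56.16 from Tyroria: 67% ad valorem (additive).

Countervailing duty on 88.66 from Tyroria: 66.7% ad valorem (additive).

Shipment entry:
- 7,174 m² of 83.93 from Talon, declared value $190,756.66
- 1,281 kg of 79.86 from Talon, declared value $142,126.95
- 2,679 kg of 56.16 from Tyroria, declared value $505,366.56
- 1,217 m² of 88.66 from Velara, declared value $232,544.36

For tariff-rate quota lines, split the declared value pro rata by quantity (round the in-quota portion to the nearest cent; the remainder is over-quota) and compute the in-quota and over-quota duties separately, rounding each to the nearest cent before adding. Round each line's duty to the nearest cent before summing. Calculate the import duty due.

$451,744.19

Line 1 (83.93, Talon, 7,174 m², $190,756.66):
Code 83.93 is under a tariff-rate quota (threshold 2,475 m²). In-quota: 2,475 m² at 5%; over-quota: 4,699 m² at 33.5%.
Pro-rata value split: in-quota = $190,756.66 × 2,475/7,174 = $65,810.25; over-quota = $190,756.66 − $65,810.25 = $124,946.41.
In-quota duty = $65,810.25 × 5% = $3,290.51. Over-quota duty = $124,946.41 × 33.5% = $41,857.05.
Line duty = $3,290.51 + $41,857.05 = $45,147.56.
Line 2 (79.86, Talon, 1,281 kg, $142,126.95):
Base rate for 79.86 is 4.5%.
Duty = $142,126.95 × 4.5% = $6,395.71.
Line 3 (56.16, Tyroria, 2,679 kg, $505,366.56):
Base rate for 56.16 is 11.5%.
Additional duty on 56.16 from Tyroria: +67%. Applied ad valorem rate: 11.5% + 67% = 78.5%.
Duty = $505,366.56 × 78.5% = $396,712.75.
Line 4 (88.66, Velara, 1,217 m², $232,544.36):
Base rate for 88.66 is 6.5%.
Origin Velara qualifies under the Casara–Velara agreement and 88.66 is covered: preferential rate 1.5% applies instead.
The additional-duty order on 88.66 targets Tyroria, not Velara; it does not apply.
Duty = $232,544.36 × 1.5% = $3,488.17.
Total = $45,147.56 + $6,395.71 + $396,712.75 + $3,488.17 = $451,744.19.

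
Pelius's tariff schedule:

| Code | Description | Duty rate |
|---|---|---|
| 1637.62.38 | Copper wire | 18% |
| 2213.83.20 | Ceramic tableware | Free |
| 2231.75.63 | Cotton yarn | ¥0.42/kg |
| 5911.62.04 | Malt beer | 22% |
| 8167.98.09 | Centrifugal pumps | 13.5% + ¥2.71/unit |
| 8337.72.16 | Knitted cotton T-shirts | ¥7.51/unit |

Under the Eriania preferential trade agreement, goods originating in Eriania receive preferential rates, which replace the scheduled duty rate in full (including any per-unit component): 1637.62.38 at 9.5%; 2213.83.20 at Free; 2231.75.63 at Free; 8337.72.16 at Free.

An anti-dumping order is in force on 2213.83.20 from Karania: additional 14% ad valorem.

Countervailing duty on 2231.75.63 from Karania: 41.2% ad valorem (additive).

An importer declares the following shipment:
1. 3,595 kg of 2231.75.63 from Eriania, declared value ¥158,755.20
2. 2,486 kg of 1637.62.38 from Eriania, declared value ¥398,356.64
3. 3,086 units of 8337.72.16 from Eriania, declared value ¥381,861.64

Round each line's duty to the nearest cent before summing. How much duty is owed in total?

Line 1 (2231.75.63, Eriania, 3,595 kg, ¥158,755.20):
Base rate for 2231.75.63 is ¥0.42/kg.
Origin Eriania qualifies under the Pelius–Eriania agreement and 2231.75.63 is covered: preferential rate Free applies instead.
The additional-duty order on 2231.75.63 targets Karania, not Eriania; it does not apply.
Duty = ¥158,755.20 × 0% = ¥0.00.
Line 2 (1637.62.38, Eriania, 2,486 kg, ¥398,356.64):
Base rate for 1637.62.38 is 18%.
Origin Eriania qualifies under the Pelius–Eriania agreement and 1637.62.38 is covered: preferential rate 9.5% applies instead.
Duty = ¥398,356.64 × 9.5% = ¥37,843.88.
Line 3 (8337.72.16, Eriania, 3,086 units, ¥381,861.64):
Base rate for 8337.72.16 is ¥7.51/unit.
Origin Eriania qualifies under the Pelius–Eriania agreement and 8337.72.16 is covered: preferential rate Free applies instead.
Duty = ¥381,861.64 × 0% = ¥0.00.
Total = ¥0.00 + ¥37,843.88 + ¥0.00 = ¥37,843.88.

¥37,843.88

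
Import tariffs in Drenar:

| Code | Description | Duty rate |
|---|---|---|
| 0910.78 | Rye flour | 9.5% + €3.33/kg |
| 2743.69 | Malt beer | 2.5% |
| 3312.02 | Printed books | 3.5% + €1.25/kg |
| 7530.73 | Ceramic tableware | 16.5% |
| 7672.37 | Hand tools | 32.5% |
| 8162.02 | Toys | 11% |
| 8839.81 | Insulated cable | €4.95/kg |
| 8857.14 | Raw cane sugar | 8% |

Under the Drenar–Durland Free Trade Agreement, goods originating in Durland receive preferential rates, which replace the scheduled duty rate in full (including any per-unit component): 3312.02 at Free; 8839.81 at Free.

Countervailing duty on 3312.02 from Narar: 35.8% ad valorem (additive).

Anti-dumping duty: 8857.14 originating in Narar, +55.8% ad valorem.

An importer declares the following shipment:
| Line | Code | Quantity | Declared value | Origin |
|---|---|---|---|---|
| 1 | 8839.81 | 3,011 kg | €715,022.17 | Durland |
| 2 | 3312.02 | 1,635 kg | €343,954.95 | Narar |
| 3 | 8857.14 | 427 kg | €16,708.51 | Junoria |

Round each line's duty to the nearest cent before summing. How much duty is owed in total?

Line 1 (8839.81, Durland, 3,011 kg, €715,022.17):
Base rate for 8839.81 is €4.95/kg.
Origin Durland qualifies under the Drenar–Durland agreement and 8839.81 is covered: preferential rate Free applies instead.
Duty = €715,022.17 × 0% = €0.00.
Line 2 (3312.02, Narar, 1,635 kg, €343,954.95):
Base rate for 3312.02 is 3.5% + €1.25/kg.
3312.02 has an FTA preferential rate, but origin Narar is not Durland; base rate stands.
Additional duty on 3312.02 from Narar: +35.8%. Applied ad valorem rate: 3.5% + 35.8% = 39.3%.
Duty = €343,954.95 × 39.3% + 1,635 × €1.25 = €137,218.05.
Line 3 (8857.14, Junoria, 427 kg, €16,708.51):
Base rate for 8857.14 is 8%.
The additional-duty order on 8857.14 targets Narar, not Junoria; it does not apply.
Duty = €16,708.51 × 8% = €1,336.68.
Total = €0.00 + €137,218.05 + €1,336.68 = €138,554.73.

€138,554.73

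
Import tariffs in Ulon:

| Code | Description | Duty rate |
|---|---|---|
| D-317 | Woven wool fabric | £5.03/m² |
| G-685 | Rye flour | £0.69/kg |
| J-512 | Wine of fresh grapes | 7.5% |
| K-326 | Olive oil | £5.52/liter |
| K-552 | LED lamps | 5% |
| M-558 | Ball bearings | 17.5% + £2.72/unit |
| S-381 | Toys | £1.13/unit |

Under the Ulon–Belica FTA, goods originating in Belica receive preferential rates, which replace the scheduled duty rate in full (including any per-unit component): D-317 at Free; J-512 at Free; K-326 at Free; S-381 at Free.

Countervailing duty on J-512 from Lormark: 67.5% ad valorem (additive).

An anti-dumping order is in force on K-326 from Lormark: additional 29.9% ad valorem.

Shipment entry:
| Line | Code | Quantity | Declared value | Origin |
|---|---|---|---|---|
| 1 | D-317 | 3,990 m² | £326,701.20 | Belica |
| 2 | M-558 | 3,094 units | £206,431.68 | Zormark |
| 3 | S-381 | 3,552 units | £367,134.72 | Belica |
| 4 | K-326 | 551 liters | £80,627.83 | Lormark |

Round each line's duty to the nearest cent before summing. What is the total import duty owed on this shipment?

£71,690.46

Line 1 (D-317, Belica, 3,990 m², £326,701.20):
Base rate for D-317 is £5.03/m².
Origin Belica qualifies under the Ulon–Belica agreement and D-317 is covered: preferential rate Free applies instead.
Duty = £326,701.20 × 0% = £0.00.
Line 2 (M-558, Zormark, 3,094 units, £206,431.68):
Base rate for M-558 is 17.5% + £2.72/unit.
Duty = £206,431.68 × 17.5% + 3,094 × £2.72 = £44,541.22.
Line 3 (S-381, Belica, 3,552 units, £367,134.72):
Base rate for S-381 is £1.13/unit.
Origin Belica qualifies under the Ulon–Belica agreement and S-381 is covered: preferential rate Free applies instead.
Duty = £367,134.72 × 0% = £0.00.
Line 4 (K-326, Lormark, 551 liters, £80,627.83):
Base rate for K-326 is £5.52/liter.
K-326 has an FTA preferential rate, but origin Lormark is not Belica; base rate stands.
Additional duty on K-326 from Lormark: +29.9% ad valorem. Applied ad valorem rate = 29.9%.
Duty = £80,627.83 × 29.9% + 551 × £5.52 = £27,149.24.
Total = £0.00 + £44,541.22 + £0.00 + £27,149.24 = £71,690.46.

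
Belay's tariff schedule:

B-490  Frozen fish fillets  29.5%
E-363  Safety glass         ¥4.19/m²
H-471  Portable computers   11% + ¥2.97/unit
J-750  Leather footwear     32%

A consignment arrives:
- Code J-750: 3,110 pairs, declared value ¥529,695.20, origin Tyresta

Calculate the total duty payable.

¥169,502.46

Line 1 (J-750, Tyresta, 3,110 pairs, ¥529,695.20):
Base rate for J-750 is 32%.
Duty = ¥529,695.20 × 32% = ¥169,502.46.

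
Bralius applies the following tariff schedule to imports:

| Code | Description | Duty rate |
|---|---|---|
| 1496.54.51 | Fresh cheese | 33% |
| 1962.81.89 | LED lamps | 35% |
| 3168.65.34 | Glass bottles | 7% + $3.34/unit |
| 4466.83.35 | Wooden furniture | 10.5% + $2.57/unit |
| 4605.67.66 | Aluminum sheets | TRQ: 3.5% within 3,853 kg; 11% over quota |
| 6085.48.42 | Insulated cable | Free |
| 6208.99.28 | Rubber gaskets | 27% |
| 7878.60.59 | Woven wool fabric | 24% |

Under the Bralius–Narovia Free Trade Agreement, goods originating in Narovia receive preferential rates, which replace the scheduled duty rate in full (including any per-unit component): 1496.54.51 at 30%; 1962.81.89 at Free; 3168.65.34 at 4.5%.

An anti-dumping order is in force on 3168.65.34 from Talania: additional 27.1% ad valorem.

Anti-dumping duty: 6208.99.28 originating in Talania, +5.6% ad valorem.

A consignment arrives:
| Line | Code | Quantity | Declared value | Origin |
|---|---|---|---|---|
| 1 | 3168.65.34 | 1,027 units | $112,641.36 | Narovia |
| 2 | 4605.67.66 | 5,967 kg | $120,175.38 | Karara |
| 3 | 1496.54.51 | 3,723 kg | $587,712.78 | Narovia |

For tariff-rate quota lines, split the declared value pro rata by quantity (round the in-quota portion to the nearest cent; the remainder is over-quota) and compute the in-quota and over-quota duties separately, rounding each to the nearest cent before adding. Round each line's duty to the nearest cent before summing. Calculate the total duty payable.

Line 1 (3168.65.34, Narovia, 1,027 units, $112,641.36):
Base rate for 3168.65.34 is 7% + $3.34/unit.
Origin Narovia qualifies under the Bralius–Narovia agreement and 3168.65.34 is covered: preferential rate 4.5% applies instead.
The additional-duty order on 3168.65.34 targets Talania, not Narovia; it does not apply.
Duty = $112,641.36 × 4.5% = $5,068.86.
Line 2 (4605.67.66, Karara, 5,967 kg, $120,175.38):
Code 4605.67.66 is under a tariff-rate quota (threshold 3,853 kg). In-quota: 3,853 kg at 3.5%; over-quota: 2,114 kg at 11%.
Pro-rata value split: in-quota = $120,175.38 × 3,853/5,967 = $77,599.42; over-quota = $120,175.38 − $77,599.42 = $42,575.96.
In-quota duty = $77,599.42 × 3.5% = $2,715.98. Over-quota duty = $42,575.96 × 11% = $4,683.36.
Line duty = $2,715.98 + $4,683.36 = $7,399.34.
Line 3 (1496.54.51, Narovia, 3,723 kg, $587,712.78):
Base rate for 1496.54.51 is 33%.
Origin Narovia qualifies under the Bralius–Narovia agreement and 1496.54.51 is covered: preferential rate 30% applies instead.
Duty = $587,712.78 × 30% = $176,313.83.
Total = $5,068.86 + $7,399.34 + $176,313.83 = $188,782.03.

$188,782.03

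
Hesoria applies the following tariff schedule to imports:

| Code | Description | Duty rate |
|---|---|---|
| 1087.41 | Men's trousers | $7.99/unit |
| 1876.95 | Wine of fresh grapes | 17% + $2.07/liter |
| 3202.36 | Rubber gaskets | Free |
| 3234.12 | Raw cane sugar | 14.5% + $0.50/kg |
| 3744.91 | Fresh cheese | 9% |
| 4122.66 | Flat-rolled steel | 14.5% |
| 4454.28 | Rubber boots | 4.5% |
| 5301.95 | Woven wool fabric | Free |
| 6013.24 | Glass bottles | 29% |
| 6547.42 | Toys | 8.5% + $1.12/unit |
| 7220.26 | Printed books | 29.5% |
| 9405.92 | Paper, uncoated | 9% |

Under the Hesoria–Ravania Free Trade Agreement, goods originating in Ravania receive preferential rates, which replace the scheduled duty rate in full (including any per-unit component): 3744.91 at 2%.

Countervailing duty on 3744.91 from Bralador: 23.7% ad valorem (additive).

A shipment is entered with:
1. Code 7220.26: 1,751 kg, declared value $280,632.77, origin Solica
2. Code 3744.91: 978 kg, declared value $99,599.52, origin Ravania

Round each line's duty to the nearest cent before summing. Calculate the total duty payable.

Line 1 (7220.26, Solica, 1,751 kg, $280,632.77):
Base rate for 7220.26 is 29.5%.
Duty = $280,632.77 × 29.5% = $82,786.67.
Line 2 (3744.91, Ravania, 978 kg, $99,599.52):
Base rate for 3744.91 is 9%.
Origin Ravania qualifies under the Hesoria–Ravania agreement and 3744.91 is covered: preferential rate 2% applies instead.
The additional-duty order on 3744.91 targets Bralador, not Ravania; it does not apply.
Duty = $99,599.52 × 2% = $1,991.99.
Total = $82,786.67 + $1,991.99 = $84,778.66.

$84,778.66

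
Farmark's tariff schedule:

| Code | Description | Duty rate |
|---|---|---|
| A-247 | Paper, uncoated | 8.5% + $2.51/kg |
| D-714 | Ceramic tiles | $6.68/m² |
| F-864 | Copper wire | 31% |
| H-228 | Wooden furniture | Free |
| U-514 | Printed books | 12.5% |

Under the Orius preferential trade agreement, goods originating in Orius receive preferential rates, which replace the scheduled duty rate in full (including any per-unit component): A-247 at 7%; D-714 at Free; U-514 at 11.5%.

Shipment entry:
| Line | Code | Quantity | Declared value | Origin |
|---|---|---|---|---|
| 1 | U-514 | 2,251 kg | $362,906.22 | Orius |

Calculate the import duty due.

$41,734.22

Line 1 (U-514, Orius, 2,251 kg, $362,906.22):
Base rate for U-514 is 12.5%.
Origin Orius qualifies under the Farmark–Orius agreement and U-514 is covered: preferential rate 11.5% applies instead.
Duty = $362,906.22 × 11.5% = $41,734.22.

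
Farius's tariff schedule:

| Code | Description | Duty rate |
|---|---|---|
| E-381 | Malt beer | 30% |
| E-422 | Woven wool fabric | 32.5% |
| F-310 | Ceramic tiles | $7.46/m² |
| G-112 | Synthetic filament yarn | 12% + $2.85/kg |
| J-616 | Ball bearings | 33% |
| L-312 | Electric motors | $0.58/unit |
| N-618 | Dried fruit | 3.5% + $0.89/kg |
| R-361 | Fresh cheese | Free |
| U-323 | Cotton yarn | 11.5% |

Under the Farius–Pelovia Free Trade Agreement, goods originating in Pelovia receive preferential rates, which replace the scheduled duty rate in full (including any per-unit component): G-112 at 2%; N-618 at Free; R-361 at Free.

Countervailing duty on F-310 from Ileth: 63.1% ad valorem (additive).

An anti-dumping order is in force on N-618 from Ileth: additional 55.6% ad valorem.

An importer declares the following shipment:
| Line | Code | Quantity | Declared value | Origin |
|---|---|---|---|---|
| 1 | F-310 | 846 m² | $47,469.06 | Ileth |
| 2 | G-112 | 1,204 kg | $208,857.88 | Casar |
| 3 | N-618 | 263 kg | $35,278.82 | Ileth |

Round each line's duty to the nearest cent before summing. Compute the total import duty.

$85,842.34

Line 1 (F-310, Ileth, 846 m², $47,469.06):
Base rate for F-310 is $7.46/m².
Additional duty on F-310 from Ileth: +63.1% ad valorem. Applied ad valorem rate = 63.1%.
Duty = $47,469.06 × 63.1% + 846 × $7.46 = $36,264.14.
Line 2 (G-112, Casar, 1,204 kg, $208,857.88):
Base rate for G-112 is 12% + $2.85/kg.
G-112 has an FTA preferential rate, but origin Casar is not Pelovia; base rate stands.
Duty = $208,857.88 × 12% + 1,204 × $2.85 = $28,494.35.
Line 3 (N-618, Ileth, 263 kg, $35,278.82):
Base rate for N-618 is 3.5% + $0.89/kg.
N-618 has an FTA preferential rate, but origin Ileth is not Pelovia; base rate stands.
Additional duty on N-618 from Ileth: +55.6%. Applied ad valorem rate: 3.5% + 55.6% = 59.1%.
Duty = $35,278.82 × 59.1% + 263 × $0.89 = $21,083.85.
Total = $36,264.14 + $28,494.35 + $21,083.85 = $85,842.34.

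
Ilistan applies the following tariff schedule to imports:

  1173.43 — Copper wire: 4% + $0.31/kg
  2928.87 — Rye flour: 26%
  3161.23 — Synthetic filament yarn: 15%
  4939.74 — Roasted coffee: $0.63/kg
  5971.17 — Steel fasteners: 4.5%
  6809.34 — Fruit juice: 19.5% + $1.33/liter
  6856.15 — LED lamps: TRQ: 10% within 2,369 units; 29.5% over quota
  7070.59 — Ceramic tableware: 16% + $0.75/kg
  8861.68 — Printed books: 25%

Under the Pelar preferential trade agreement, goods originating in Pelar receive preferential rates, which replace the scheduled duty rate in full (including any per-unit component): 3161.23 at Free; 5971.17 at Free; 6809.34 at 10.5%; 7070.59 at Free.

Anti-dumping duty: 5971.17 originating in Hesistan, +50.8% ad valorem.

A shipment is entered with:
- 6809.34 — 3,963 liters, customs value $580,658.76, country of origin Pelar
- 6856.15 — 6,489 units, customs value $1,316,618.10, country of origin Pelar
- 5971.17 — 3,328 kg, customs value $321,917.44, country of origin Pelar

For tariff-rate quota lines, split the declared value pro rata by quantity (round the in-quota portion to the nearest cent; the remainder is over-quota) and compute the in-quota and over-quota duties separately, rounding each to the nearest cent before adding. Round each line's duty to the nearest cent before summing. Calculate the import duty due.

Line 1 (6809.34, Pelar, 3,963 liters, $580,658.76):
Base rate for 6809.34 is 19.5% + $1.33/liter.
Origin Pelar qualifies under the Ilistan–Pelar agreement and 6809.34 is covered: preferential rate 10.5% applies instead.
Duty = $580,658.76 × 10.5% = $60,969.17.
Line 2 (6856.15, Pelar, 6,489 units, $1,316,618.10):
Code 6856.15 is under a tariff-rate quota (threshold 2,369 units). In-quota: 2,369 units at 10%; over-quota: 4,120 units at 29.5%.
Pro-rata value split: in-quota = $1,316,618.10 × 2,369/6,489 = $480,670.10; over-quota = $1,316,618.10 − $480,670.10 = $835,948.00.
In-quota duty = $480,670.10 × 10% = $48,067.01. Over-quota duty = $835,948.00 × 29.5% = $246,604.66.
Line duty = $48,067.01 + $246,604.66 = $294,671.67.
Line 3 (5971.17, Pelar, 3,328 kg, $321,917.44):
Base rate for 5971.17 is 4.5%.
Origin Pelar qualifies under the Ilistan–Pelar agreement and 5971.17 is covered: preferential rate Free applies instead.
The additional-duty order on 5971.17 targets Hesistan, not Pelar; it does not apply.
Duty = $321,917.44 × 0% = $0.00.
Total = $60,969.17 + $294,671.67 + $0.00 = $355,640.84.

$355,640.84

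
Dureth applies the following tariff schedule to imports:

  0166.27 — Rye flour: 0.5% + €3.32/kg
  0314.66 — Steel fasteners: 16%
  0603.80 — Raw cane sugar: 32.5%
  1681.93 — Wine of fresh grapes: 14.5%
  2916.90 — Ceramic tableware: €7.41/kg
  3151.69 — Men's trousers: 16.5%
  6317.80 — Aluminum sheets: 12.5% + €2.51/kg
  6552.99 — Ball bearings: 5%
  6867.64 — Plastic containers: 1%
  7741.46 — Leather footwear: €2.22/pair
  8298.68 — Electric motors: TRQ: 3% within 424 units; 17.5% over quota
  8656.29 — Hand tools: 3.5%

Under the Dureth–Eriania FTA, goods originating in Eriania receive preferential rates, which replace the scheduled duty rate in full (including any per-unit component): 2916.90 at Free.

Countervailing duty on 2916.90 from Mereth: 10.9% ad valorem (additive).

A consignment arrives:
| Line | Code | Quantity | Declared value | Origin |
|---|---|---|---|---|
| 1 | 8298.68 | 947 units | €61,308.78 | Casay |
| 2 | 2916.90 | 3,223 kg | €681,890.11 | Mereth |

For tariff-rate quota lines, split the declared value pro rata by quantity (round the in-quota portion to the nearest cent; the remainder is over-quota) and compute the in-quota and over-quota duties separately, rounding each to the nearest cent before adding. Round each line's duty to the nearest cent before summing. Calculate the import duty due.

€104,957.27

Line 1 (8298.68, Casay, 947 units, €61,308.78):
Code 8298.68 is under a tariff-rate quota (threshold 424 units). In-quota: 424 units at 3%; over-quota: 523 units at 17.5%.
Pro-rata value split: in-quota = €61,308.78 × 424/947 = €27,449.76; over-quota = €61,308.78 − €27,449.76 = €33,859.02.
In-quota duty = €27,449.76 × 3% = €823.49. Over-quota duty = €33,859.02 × 17.5% = €5,925.33.
Line duty = €823.49 + €5,925.33 = €6,748.82.
Line 2 (2916.90, Mereth, 3,223 kg, €681,890.11):
Base rate for 2916.90 is €7.41/kg.
2916.90 has an FTA preferential rate, but origin Mereth is not Eriania; base rate stands.
Additional duty on 2916.90 from Mereth: +10.9% ad valorem. Applied ad valorem rate = 10.9%.
Duty = €681,890.11 × 10.9% + 3,223 × €7.41 = €98,208.45.
Total = €6,748.82 + €98,208.45 = €104,957.27.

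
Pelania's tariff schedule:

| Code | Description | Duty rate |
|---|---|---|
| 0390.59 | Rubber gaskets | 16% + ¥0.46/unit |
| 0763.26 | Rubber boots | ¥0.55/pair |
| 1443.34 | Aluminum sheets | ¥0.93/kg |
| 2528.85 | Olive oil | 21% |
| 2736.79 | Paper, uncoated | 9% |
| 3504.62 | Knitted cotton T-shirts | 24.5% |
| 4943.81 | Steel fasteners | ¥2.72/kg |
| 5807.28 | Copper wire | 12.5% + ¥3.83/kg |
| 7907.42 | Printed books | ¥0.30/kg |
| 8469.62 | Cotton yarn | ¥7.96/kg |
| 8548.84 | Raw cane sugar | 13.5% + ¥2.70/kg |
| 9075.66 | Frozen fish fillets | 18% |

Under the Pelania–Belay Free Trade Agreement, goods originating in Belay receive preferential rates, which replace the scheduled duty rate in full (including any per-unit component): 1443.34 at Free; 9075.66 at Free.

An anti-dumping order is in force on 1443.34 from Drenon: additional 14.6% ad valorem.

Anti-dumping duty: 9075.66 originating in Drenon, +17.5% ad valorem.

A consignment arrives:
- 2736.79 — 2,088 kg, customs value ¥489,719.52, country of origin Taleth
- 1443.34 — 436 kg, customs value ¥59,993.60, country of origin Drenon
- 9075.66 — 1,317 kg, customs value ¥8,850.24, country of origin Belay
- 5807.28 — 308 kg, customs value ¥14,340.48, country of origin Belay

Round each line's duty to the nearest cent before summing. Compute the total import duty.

Line 1 (2736.79, Taleth, 2,088 kg, ¥489,719.52):
Base rate for 2736.79 is 9%.
Duty = ¥489,719.52 × 9% = ¥44,074.76.
Line 2 (1443.34, Drenon, 436 kg, ¥59,993.60):
Base rate for 1443.34 is ¥0.93/kg.
1443.34 has an FTA preferential rate, but origin Drenon is not Belay; base rate stands.
Additional duty on 1443.34 from Drenon: +14.6% ad valorem. Applied ad valorem rate = 14.6%.
Duty = ¥59,993.60 × 14.6% + 436 × ¥0.93 = ¥9,164.55.
Line 3 (9075.66, Belay, 1,317 kg, ¥8,850.24):
Base rate for 9075.66 is 18%.
Origin Belay qualifies under the Pelania–Belay agreement and 9075.66 is covered: preferential rate Free applies instead.
The additional-duty order on 9075.66 targets Drenon, not Belay; it does not apply.
Duty = ¥8,850.24 × 0% = ¥0.00.
Line 4 (5807.28, Belay, 308 kg, ¥14,340.48):
Base rate for 5807.28 is 12.5% + ¥3.83/kg.
Origin Belay is the FTA partner but 5807.28 is not on the preference list; base rate stands.
Duty = ¥14,340.48 × 12.5% + 308 × ¥3.83 = ¥2,972.20.
Total = ¥44,074.76 + ¥9,164.55 + ¥0.00 + ¥2,972.20 = ¥56,211.51.

¥56,211.51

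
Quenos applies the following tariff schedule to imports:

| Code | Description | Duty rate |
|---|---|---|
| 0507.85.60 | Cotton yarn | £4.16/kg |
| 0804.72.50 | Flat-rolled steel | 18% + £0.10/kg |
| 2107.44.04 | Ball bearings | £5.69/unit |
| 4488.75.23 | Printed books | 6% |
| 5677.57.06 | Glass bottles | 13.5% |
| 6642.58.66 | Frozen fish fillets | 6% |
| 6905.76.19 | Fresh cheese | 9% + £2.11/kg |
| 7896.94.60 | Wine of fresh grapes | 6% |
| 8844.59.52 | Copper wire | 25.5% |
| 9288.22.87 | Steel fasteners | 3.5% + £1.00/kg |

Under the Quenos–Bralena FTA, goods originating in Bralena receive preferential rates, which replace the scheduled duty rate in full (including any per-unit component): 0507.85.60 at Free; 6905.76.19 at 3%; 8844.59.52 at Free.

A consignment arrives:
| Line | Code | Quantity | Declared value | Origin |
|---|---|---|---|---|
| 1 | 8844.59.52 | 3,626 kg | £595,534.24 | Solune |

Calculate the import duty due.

£151,861.23

Line 1 (8844.59.52, Solune, 3,626 kg, £595,534.24):
Base rate for 8844.59.52 is 25.5%.
8844.59.52 has an FTA preferential rate, but origin Solune is not Bralena; base rate stands.
Duty = £595,534.24 × 25.5% = £151,861.23.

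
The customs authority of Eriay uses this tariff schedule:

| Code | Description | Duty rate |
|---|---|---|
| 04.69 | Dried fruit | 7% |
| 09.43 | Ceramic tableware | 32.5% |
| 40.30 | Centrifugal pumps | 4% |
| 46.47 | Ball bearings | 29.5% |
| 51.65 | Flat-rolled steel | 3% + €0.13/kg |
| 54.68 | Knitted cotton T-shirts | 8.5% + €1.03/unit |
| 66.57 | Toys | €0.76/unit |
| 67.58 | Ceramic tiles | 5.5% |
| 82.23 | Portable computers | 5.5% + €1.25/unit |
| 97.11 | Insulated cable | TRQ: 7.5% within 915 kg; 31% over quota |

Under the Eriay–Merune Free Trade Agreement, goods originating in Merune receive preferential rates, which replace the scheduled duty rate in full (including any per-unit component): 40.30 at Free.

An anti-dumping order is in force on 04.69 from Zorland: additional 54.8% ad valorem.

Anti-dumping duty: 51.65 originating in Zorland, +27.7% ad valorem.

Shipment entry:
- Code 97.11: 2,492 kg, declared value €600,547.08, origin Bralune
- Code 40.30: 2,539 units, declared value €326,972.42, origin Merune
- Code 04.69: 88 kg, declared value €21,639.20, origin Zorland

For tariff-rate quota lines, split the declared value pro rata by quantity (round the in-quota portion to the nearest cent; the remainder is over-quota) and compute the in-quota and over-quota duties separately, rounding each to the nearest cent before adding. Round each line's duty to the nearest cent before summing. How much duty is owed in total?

Line 1 (97.11, Bralune, 2,492 kg, €600,547.08):
Code 97.11 is under a tariff-rate quota (threshold 915 kg). In-quota: 915 kg at 7.5%; over-quota: 1,577 kg at 31%.
Pro-rata value split: in-quota = €600,547.08 × 915/2,492 = €220,505.85; over-quota = €600,547.08 − €220,505.85 = €380,041.23.
In-quota duty = €220,505.85 × 7.5% = €16,537.94. Over-quota duty = €380,041.23 × 31% = €117,812.78.
Line duty = €16,537.94 + €117,812.78 = €134,350.72.
Line 2 (40.30, Merune, 2,539 units, €326,972.42):
Base rate for 40.30 is 4%.
Origin Merune qualifies under the Eriay–Merune agreement and 40.30 is covered: preferential rate Free applies instead.
Duty = €326,972.42 × 0% = €0.00.
Line 3 (04.69, Zorland, 88 kg, €21,639.20):
Base rate for 04.69 is 7%.
Additional duty on 04.69 from Zorland: +54.8%. Applied ad valorem rate: 7% + 54.8% = 61.8%.
Duty = €21,639.20 × 61.8% = €13,373.03.
Total = €134,350.72 + €0.00 + €13,373.03 = €147,723.75.

€147,723.75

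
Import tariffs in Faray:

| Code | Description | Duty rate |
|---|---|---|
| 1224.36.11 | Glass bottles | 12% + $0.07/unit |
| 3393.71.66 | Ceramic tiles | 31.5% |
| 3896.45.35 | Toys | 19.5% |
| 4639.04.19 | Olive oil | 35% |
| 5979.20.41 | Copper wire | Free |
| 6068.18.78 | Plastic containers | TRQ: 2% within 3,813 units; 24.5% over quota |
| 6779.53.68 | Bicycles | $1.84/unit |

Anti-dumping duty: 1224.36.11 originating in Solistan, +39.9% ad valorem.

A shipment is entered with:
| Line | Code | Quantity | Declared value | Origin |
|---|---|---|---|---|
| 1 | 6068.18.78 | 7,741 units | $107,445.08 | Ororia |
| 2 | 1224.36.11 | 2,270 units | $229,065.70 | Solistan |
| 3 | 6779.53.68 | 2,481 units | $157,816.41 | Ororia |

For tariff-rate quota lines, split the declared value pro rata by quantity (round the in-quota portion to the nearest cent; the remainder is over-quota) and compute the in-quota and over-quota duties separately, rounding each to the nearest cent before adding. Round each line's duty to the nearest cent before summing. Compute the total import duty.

Line 1 (6068.18.78, Ororia, 7,741 units, $107,445.08):
Code 6068.18.78 is under a tariff-rate quota (threshold 3,813 units). In-quota: 3,813 units at 2%; over-quota: 3,928 units at 24.5%.
Pro-rata value split: in-quota = $107,445.08 × 3,813/7,741 = $52,924.44; over-quota = $107,445.08 − $52,924.44 = $54,520.64.
In-quota duty = $52,924.44 × 2% = $1,058.49. Over-quota duty = $54,520.64 × 24.5% = $13,357.56.
Line duty = $1,058.49 + $13,357.56 = $14,416.05.
Line 2 (1224.36.11, Solistan, 2,270 units, $229,065.70):
Base rate for 1224.36.11 is 12% + $0.07/unit.
Additional duty on 1224.36.11 from Solistan: +39.9%. Applied ad valorem rate: 12% + 39.9% = 51.9%.
Duty = $229,065.70 × 51.9% + 2,270 × $0.07 = $119,044.00.
Line 3 (6779.53.68, Ororia, 2,481 units, $157,816.41):
Base rate for 6779.53.68 is $1.84/unit.
Duty = 2,481 × $1.84 = $4,565.04.
Total = $14,416.05 + $119,044.00 + $4,565.04 = $138,025.09.

$138,025.09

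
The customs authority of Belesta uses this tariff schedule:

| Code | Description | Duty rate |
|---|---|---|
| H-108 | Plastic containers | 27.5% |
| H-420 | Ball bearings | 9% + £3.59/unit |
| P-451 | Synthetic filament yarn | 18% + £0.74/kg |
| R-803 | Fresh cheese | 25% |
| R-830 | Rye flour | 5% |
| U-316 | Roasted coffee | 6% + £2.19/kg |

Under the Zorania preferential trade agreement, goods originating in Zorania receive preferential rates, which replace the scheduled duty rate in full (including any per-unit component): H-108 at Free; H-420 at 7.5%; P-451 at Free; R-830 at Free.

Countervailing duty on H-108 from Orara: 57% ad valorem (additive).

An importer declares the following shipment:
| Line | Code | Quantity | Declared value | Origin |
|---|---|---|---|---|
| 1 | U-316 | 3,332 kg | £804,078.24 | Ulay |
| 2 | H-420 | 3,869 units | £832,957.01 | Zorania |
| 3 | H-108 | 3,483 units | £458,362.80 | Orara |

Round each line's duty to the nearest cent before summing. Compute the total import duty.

£505,330.12

Line 1 (U-316, Ulay, 3,332 kg, £804,078.24):
Base rate for U-316 is 6% + £2.19/kg.
Duty = £804,078.24 × 6% + 3,332 × £2.19 = £55,541.77.
Line 2 (H-420, Zorania, 3,869 units, £832,957.01):
Base rate for H-420 is 9% + £3.59/unit.
Origin Zorania qualifies under the Belesta–Zorania agreement and H-420 is covered: preferential rate 7.5% applies instead.
Duty = £832,957.01 × 7.5% = £62,471.78.
Line 3 (H-108, Orara, 3,483 units, £458,362.80):
Base rate for H-108 is 27.5%.
H-108 has an FTA preferential rate, but origin Orara is not Zorania; base rate stands.
Additional duty on H-108 from Orara: +57%. Applied ad valorem rate: 27.5% + 57% = 84.5%.
Duty = £458,362.80 × 84.5% = £387,316.57.
Total = £55,541.77 + £62,471.78 + £387,316.57 = £505,330.12.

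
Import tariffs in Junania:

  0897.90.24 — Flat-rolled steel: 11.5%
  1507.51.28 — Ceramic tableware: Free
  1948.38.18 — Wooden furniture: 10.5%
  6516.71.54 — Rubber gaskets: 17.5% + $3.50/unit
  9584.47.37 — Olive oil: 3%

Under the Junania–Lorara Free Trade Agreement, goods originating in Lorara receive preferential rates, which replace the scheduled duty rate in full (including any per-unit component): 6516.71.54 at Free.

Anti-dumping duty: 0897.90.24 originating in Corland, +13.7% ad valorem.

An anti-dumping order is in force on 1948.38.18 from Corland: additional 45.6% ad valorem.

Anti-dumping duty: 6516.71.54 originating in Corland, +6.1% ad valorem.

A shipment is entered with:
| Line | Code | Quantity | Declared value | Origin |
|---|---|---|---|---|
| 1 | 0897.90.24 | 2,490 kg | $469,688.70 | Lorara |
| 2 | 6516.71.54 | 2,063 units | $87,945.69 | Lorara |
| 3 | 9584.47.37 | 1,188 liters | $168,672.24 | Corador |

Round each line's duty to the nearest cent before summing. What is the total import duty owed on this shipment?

Line 1 (0897.90.24, Lorara, 2,490 kg, $469,688.70):
Base rate for 0897.90.24 is 11.5%.
Origin Lorara is the FTA partner but 0897.90.24 is not on the preference list; base rate stands.
The additional-duty order on 0897.90.24 targets Corland, not Lorara; it does not apply.
Duty = $469,688.70 × 11.5% = $54,014.20.
Line 2 (6516.71.54, Lorara, 2,063 units, $87,945.69):
Base rate for 6516.71.54 is 17.5% + $3.50/unit.
Origin Lorara qualifies under the Junania–Lorara agreement and 6516.71.54 is covered: preferential rate Free applies instead.
The additional-duty order on 6516.71.54 targets Corland, not Lorara; it does not apply.
Duty = $87,945.69 × 0% = $0.00.
Line 3 (9584.47.37, Corador, 1,188 liters, $168,672.24):
Base rate for 9584.47.37 is 3%.
Duty = $168,672.24 × 3% = $5,060.17.
Total = $54,014.20 + $0.00 + $5,060.17 = $59,074.37.

$59,074.37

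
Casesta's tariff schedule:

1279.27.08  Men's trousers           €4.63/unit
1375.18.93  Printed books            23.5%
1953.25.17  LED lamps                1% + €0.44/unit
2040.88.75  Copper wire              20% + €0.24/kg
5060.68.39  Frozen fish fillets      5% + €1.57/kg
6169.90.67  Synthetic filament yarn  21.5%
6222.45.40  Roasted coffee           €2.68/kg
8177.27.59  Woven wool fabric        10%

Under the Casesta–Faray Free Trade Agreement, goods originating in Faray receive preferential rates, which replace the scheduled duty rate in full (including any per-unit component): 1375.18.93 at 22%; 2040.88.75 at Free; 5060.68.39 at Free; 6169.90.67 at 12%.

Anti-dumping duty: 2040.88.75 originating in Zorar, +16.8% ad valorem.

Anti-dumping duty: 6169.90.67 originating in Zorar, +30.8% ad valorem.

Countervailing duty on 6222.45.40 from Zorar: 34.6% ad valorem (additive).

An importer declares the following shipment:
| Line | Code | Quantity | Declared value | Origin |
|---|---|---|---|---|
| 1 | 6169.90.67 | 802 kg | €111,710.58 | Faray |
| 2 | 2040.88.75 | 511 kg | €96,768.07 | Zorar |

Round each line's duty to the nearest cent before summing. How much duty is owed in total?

€49,138.56

Line 1 (6169.90.67, Faray, 802 kg, €111,710.58):
Base rate for 6169.90.67 is 21.5%.
Origin Faray qualifies under the Casesta–Faray agreement and 6169.90.67 is covered: preferential rate 12% applies instead.
The additional-duty order on 6169.90.67 targets Zorar, not Faray; it does not apply.
Duty = €111,710.58 × 12% = €13,405.27.
Line 2 (2040.88.75, Zorar, 511 kg, €96,768.07):
Base rate for 2040.88.75 is 20% + €0.24/kg.
2040.88.75 has an FTA preferential rate, but origin Zorar is not Faray; base rate stands.
Additional duty on 2040.88.75 from Zorar: +16.8%. Applied ad valorem rate: 20% + 16.8% = 36.8%.
Duty = €96,768.07 × 36.8% + 511 × €0.24 = €35,733.29.
Total = €13,405.27 + €35,733.29 = €49,138.56.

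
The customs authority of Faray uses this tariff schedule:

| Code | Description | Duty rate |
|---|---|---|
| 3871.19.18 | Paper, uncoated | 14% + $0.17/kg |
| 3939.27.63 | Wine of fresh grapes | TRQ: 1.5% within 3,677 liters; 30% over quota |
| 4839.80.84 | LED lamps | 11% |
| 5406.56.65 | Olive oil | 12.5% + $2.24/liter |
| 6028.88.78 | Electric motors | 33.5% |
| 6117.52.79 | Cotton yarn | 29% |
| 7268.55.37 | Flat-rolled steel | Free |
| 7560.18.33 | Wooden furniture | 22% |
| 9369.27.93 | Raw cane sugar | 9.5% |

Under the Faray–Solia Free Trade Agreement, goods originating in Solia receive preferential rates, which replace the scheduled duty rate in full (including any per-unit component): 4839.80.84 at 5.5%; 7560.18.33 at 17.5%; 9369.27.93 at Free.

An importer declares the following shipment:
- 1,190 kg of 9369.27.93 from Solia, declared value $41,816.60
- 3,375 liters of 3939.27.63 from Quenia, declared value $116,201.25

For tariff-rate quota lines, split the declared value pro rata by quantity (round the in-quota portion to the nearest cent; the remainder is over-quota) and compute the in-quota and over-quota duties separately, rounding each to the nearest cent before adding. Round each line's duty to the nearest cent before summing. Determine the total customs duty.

Line 1 (9369.27.93, Solia, 1,190 kg, $41,816.60):
Base rate for 9369.27.93 is 9.5%.
Origin Solia qualifies under the Faray–Solia agreement and 9369.27.93 is covered: preferential rate Free applies instead.
Duty = $41,816.60 × 0% = $0.00.
Line 2 (3939.27.63, Quenia, 3,375 liters, $116,201.25):
Code 3939.27.63 is under a tariff-rate quota (threshold 3,677 liters). Quantity 3,375 liters is within the quota, so the in-quota rate 1.5% applies to the full value.
Duty = $116,201.25 × 1.5% = $1,743.02.
Total = $0.00 + $1,743.02 = $1,743.02.

$1,743.02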